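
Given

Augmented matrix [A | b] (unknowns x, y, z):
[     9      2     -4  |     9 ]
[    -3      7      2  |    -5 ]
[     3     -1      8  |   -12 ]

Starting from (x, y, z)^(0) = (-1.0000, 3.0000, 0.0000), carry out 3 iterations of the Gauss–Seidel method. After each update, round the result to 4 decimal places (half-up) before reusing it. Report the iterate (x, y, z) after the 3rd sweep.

(0.2828, -0.1221, -1.6213)

Iteration 1:
  x = (9 - (2)·3.0000 - (-4)·0.0000) / (9) = 0.3333
  y = (-5 - (-3)·0.3333 - (2)·0.0000) / (7) = -0.5714
  z = (-12 - (3)·0.3333 - (-1)·-0.5714) / (8) = -1.6964
Iteration 2:
  x = (9 - (2)·-0.5714 - (-4)·-1.6964) / (9) = 0.3730
  y = (-5 - (-3)·0.3730 - (2)·-1.6964) / (7) = -0.0697
  z = (-12 - (3)·0.3730 - (-1)·-0.0697) / (8) = -1.6486
Iteration 3:
  x = (9 - (2)·-0.0697 - (-4)·-1.6486) / (9) = 0.2828
  y = (-5 - (-3)·0.2828 - (2)·-1.6486) / (7) = -0.1221
  z = (-12 - (3)·0.2828 - (-1)·-0.1221) / (8) = -1.6213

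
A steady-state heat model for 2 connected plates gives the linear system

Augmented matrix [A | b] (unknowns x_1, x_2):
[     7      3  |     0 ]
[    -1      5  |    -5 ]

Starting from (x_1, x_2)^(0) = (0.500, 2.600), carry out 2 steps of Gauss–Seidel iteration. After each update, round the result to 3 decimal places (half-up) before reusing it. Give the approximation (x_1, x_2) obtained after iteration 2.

Iteration 1:
  x_1 = (0 - (3)·2.600) / (7) = -1.114
  x_2 = (-5 - (-1)·-1.114) / (5) = -1.223
Iteration 2:
  x_1 = (0 - (3)·-1.223) / (7) = 0.524
  x_2 = (-5 - (-1)·0.524) / (5) = -0.895

(0.524, -0.895)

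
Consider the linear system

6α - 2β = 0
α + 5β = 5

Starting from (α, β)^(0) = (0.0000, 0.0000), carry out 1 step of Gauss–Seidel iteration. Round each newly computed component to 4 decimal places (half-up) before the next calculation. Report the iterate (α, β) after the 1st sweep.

Iteration 1:
  α = (0 - (-2)·0.0000) / (6) = 0.0000
  β = (5 - (1)·0.0000) / (5) = 1.0000

(0.0000, 1.0000)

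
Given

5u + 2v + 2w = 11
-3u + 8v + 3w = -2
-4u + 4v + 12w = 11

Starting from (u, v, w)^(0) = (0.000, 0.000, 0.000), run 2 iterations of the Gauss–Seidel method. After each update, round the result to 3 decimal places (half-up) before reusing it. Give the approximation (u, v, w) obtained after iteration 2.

Iteration 1:
  u = (11 - (2)·0.000 - (2)·0.000) / (5) = 2.200
  v = (-2 - (-3)·2.200 - (3)·0.000) / (8) = 0.575
  w = (11 - (-4)·2.200 - (4)·0.575) / (12) = 1.458
Iteration 2:
  u = (11 - (2)·0.575 - (2)·1.458) / (5) = 1.387
  v = (-2 - (-3)·1.387 - (3)·1.458) / (8) = -0.277
  w = (11 - (-4)·1.387 - (4)·-0.277) / (12) = 1.471

(1.387, -0.277, 1.471)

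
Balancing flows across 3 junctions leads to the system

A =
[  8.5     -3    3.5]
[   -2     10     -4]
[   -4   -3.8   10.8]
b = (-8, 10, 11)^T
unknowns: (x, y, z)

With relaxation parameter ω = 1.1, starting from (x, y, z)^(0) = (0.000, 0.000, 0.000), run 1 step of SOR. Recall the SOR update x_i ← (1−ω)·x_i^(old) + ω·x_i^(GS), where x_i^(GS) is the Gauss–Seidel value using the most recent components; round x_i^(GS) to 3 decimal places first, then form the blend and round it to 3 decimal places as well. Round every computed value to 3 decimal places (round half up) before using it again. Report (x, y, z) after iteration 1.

Iteration 1:
  x: GS value = (-8 - (-3)·0.000 - (3.5)·0.000) / (8.5) = -0.941;  x ← (1−ω)·0.000 + ω·-0.941 = -1.035
  y: GS value = (10 - (-2)·-1.035 - (-4)·0.000) / (10) = 0.793;  y ← (1−ω)·0.000 + ω·0.793 = 0.872
  z: GS value = (11 - (-4)·-1.035 - (-3.8)·0.872) / (10.8) = 0.942;  z ← (1−ω)·0.000 + ω·0.942 = 1.036

(-1.035, 0.872, 1.036)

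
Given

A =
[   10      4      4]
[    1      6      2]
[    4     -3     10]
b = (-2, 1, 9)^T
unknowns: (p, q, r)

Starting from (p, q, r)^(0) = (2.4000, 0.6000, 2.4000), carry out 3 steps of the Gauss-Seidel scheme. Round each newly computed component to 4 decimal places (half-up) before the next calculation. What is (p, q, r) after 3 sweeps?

(-0.5565, -0.0990, 1.0929)

Iteration 1:
  p = (-2 - (4)·0.6000 - (4)·2.4000) / (10) = -1.4000
  q = (1 - (1)·-1.4000 - (2)·2.4000) / (6) = -0.4000
  r = (9 - (4)·-1.4000 - (-3)·-0.4000) / (10) = 1.3400
Iteration 2:
  p = (-2 - (4)·-0.4000 - (4)·1.3400) / (10) = -0.5760
  q = (1 - (1)·-0.5760 - (2)·1.3400) / (6) = -0.1840
  r = (9 - (4)·-0.5760 - (-3)·-0.1840) / (10) = 1.0752
Iteration 3:
  p = (-2 - (4)·-0.1840 - (4)·1.0752) / (10) = -0.5565
  q = (1 - (1)·-0.5565 - (2)·1.0752) / (6) = -0.0990
  r = (9 - (4)·-0.5565 - (-3)·-0.0990) / (10) = 1.0929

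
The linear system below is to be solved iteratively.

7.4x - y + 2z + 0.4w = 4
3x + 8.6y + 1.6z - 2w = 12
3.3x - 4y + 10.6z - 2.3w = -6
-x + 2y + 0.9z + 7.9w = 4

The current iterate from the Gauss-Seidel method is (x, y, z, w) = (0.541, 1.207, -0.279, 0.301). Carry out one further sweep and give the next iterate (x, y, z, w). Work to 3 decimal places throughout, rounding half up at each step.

One sweep:
  x = (4 - (-1)·1.207 - (2)·-0.279 - (0.4)·0.301) / (7.4) = 0.763
  y = (12 - (3)·0.763 - (1.6)·-0.279 - (-2)·0.301) / (8.6) = 1.251
  z = (-6 - (3.3)·0.763 - (-4)·1.251 - (-2.3)·0.301) / (10.6) = -0.266
  w = (4 - (-1)·0.763 - (2)·1.251 - (0.9)·-0.266) / (7.9) = 0.317

(0.763, 1.251, -0.266, 0.317)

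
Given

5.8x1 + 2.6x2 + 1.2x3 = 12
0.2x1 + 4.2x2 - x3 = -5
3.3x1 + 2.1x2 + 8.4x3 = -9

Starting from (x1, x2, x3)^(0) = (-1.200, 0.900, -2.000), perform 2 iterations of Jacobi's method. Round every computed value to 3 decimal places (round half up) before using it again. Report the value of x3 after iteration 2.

-1.486

Iteration 1:
  x1 = (12 - (2.6)·0.900 - (1.2)·-2.000) / (5.8) = 2.079
  x2 = (-5 - (0.2)·-1.200 - (-1)·-2.000) / (4.2) = -1.610
  x3 = (-9 - (3.3)·-1.200 - (2.1)·0.900) / (8.4) = -0.825
Iteration 2:
  x1 = (12 - (2.6)·-1.610 - (1.2)·-0.825) / (5.8) = 2.961
  x2 = (-5 - (0.2)·2.079 - (-1)·-0.825) / (4.2) = -1.486
  x3 = (-9 - (3.3)·2.079 - (2.1)·-1.610) / (8.4) = -1.486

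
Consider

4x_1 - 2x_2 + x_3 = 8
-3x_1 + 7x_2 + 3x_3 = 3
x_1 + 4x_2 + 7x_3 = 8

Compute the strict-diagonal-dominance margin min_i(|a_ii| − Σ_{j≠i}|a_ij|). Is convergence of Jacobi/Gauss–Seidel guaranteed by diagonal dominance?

1

row 1: |4| − (2+1) = 1
row 2: |7| − (3+3) = 1
row 3: |7| − (1+4) = 2
minimum over rows = 1 → strictly diagonally dominant (convergence guaranteed)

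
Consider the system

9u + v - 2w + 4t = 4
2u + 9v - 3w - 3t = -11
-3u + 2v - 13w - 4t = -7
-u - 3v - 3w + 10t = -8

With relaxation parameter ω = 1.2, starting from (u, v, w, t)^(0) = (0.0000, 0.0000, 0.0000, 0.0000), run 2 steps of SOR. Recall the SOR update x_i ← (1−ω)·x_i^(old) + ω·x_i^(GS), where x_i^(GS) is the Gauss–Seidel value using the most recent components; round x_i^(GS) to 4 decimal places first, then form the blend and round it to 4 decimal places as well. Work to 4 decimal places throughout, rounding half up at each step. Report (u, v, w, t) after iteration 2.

(1.4430, -2.0102, 0.3531, -1.1028)

Iteration 1:
  u: GS value = (4 - (1)·0.0000 - (-2)·0.0000 - (4)·0.0000) / (9) = 0.4444;  u ← (1−ω)·0.0000 + ω·0.4444 = 0.5333
  v: GS value = (-11 - (2)·0.5333 - (-3)·0.0000 - (-3)·0.0000) / (9) = -1.3407;  v ← (1−ω)·0.0000 + ω·-1.3407 = -1.6088
  w: GS value = (-7 - (-3)·0.5333 - (2)·-1.6088 - (-4)·0.0000) / (-13) = 0.1679;  w ← (1−ω)·0.0000 + ω·0.1679 = 0.2015
  t: GS value = (-8 - (-1)·0.5333 - (-3)·-1.6088 - (-3)·0.2015) / (10) = -1.1689;  t ← (1−ω)·0.0000 + ω·-1.1689 = -1.4027
Iteration 2:
  u: GS value = (4 - (1)·-1.6088 - (-2)·0.2015 - (4)·-1.4027) / (9) = 1.2914;  u ← (1−ω)·0.5333 + ω·1.2914 = 1.4430
  v: GS value = (-11 - (2)·1.4430 - (-3)·0.2015 - (-3)·-1.4027) / (9) = -1.9433;  v ← (1−ω)·-1.6088 + ω·-1.9433 = -2.0102
  w: GS value = (-7 - (-3)·1.4430 - (2)·-2.0102 - (-4)·-1.4027) / (-13) = 0.3278;  w ← (1−ω)·0.2015 + ω·0.3278 = 0.3531
  t: GS value = (-8 - (-1)·1.4430 - (-3)·-2.0102 - (-3)·0.3531) / (10) = -1.1528;  t ← (1−ω)·-1.4027 + ω·-1.1528 = -1.1028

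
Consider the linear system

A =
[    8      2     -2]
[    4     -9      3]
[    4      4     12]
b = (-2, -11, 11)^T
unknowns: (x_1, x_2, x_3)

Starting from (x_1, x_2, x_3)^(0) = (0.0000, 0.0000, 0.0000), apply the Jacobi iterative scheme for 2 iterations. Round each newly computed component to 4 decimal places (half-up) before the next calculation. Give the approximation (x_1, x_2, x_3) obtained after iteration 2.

(-0.3264, 1.4167, 0.5926)

Iteration 1:
  x_1 = (-2 - (2)·0.0000 - (-2)·0.0000) / (8) = -0.2500
  x_2 = (-11 - (4)·0.0000 - (3)·0.0000) / (-9) = 1.2222
  x_3 = (11 - (4)·0.0000 - (4)·0.0000) / (12) = 0.9167
Iteration 2:
  x_1 = (-2 - (2)·1.2222 - (-2)·0.9167) / (8) = -0.3264
  x_2 = (-11 - (4)·-0.2500 - (3)·0.9167) / (-9) = 1.4167
  x_3 = (11 - (4)·-0.2500 - (4)·1.2222) / (12) = 0.5926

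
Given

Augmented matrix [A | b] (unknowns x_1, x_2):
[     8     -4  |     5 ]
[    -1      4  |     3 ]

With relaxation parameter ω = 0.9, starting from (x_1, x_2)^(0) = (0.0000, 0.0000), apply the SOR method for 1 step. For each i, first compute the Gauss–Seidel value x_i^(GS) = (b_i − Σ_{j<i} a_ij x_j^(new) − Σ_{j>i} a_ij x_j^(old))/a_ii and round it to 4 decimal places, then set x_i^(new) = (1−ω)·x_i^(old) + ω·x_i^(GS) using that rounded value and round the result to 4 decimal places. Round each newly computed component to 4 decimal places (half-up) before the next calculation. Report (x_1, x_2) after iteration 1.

Iteration 1:
  x_1: GS value = (5 - (-4)·0.0000) / (8) = 0.6250;  x_1 ← (1−ω)·0.0000 + ω·0.6250 = 0.5625
  x_2: GS value = (3 - (-1)·0.5625) / (4) = 0.8906;  x_2 ← (1−ω)·0.0000 + ω·0.8906 = 0.8015

(0.5625, 0.8015)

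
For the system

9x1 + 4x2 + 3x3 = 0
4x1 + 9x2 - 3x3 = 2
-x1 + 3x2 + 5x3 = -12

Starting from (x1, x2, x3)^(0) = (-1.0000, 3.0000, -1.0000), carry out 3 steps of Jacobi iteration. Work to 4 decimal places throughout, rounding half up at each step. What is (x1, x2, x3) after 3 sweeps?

(1.2889, -1.2971, -1.6563)

Iteration 1:
  x1 = (0 - (4)·3.0000 - (3)·-1.0000) / (9) = -1.0000
  x2 = (2 - (4)·-1.0000 - (-3)·-1.0000) / (9) = 0.3333
  x3 = (-12 - (-1)·-1.0000 - (3)·3.0000) / (5) = -4.4000
Iteration 2:
  x1 = (0 - (4)·0.3333 - (3)·-4.4000) / (9) = 1.3185
  x2 = (2 - (4)·-1.0000 - (-3)·-4.4000) / (9) = -0.8000
  x3 = (-12 - (-1)·-1.0000 - (3)·0.3333) / (5) = -2.8000
Iteration 3:
  x1 = (0 - (4)·-0.8000 - (3)·-2.8000) / (9) = 1.2889
  x2 = (2 - (4)·1.3185 - (-3)·-2.8000) / (9) = -1.2971
  x3 = (-12 - (-1)·1.3185 - (3)·-0.8000) / (5) = -1.6563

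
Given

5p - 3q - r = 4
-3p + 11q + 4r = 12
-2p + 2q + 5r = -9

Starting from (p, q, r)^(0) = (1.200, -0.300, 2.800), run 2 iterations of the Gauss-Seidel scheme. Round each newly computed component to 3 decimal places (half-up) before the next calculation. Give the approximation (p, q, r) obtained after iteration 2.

Iteration 1:
  p = (4 - (-3)·-0.300 - (-1)·2.800) / (5) = 1.180
  q = (12 - (-3)·1.180 - (4)·2.800) / (11) = 0.395
  r = (-9 - (-2)·1.180 - (2)·0.395) / (5) = -1.486
Iteration 2:
  p = (4 - (-3)·0.395 - (-1)·-1.486) / (5) = 0.740
  q = (12 - (-3)·0.740 - (4)·-1.486) / (11) = 1.833
  r = (-9 - (-2)·0.740 - (2)·1.833) / (5) = -2.237

(0.740, 1.833, -2.237)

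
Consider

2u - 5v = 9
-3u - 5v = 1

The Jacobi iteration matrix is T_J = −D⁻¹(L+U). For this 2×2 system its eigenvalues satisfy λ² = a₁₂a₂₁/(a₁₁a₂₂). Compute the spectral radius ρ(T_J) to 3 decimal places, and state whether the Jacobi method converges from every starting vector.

1.225

a₁₂a₂₁/(a₁₁a₂₂) = (-5)·(-3) / ((2)·(-5)) = -1.500000
ρ = √|-1.500000| = √1.500000 = 1.225
ρ > 1, so Jacobi diverges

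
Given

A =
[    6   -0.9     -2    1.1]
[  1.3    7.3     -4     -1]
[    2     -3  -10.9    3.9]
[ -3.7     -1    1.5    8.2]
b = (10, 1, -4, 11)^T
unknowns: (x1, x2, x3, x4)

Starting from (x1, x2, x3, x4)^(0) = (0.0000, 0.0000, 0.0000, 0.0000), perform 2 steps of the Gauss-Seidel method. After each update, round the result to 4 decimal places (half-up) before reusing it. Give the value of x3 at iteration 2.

Iteration 1:
  x1 = (10 - (-0.9)·0.0000 - (-2)·0.0000 - (1.1)·0.0000) / (6) = 1.6667
  x2 = (1 - (1.3)·1.6667 - (-4)·0.0000 - (-1)·0.0000) / (7.3) = -0.1598
  x3 = (-4 - (2)·1.6667 - (-3)·-0.1598 - (3.9)·0.0000) / (-10.9) = 0.7168
  x4 = (11 - (-3.7)·1.6667 - (-1)·-0.1598 - (1.5)·0.7168) / (8.2) = 1.9429
Iteration 2:
  x1 = (10 - (-0.9)·-0.1598 - (-2)·0.7168 - (1.1)·1.9429) / (6) = 1.5254
  x2 = (1 - (1.3)·1.5254 - (-4)·0.7168 - (-1)·1.9429) / (7.3) = 0.5243
  x3 = (-4 - (2)·1.5254 - (-3)·0.5243 - (3.9)·1.9429) / (-10.9) = 1.1977
  x4 = (11 - (-3.7)·1.5254 - (-1)·0.5243 - (1.5)·1.1977) / (8.2) = 1.8746

1.1977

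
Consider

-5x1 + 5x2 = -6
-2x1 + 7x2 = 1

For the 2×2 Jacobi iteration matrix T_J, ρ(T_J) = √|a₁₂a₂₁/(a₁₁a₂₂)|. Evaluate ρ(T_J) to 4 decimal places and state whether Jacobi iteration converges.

a₁₂a₂₁/(a₁₁a₂₂) = (5)·(-2) / ((-5)·(7)) = 0.285714
ρ = √|0.285714| = √0.285714 = 0.5345
ρ < 1, so Jacobi converges

0.5345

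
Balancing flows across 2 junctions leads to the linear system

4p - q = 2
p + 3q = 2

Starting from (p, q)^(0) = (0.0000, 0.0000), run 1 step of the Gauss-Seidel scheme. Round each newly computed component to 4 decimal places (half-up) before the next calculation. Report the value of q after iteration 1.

0.5000

Iteration 1:
  p = (2 - (-1)·0.0000) / (4) = 0.5000
  q = (2 - (1)·0.5000) / (3) = 0.5000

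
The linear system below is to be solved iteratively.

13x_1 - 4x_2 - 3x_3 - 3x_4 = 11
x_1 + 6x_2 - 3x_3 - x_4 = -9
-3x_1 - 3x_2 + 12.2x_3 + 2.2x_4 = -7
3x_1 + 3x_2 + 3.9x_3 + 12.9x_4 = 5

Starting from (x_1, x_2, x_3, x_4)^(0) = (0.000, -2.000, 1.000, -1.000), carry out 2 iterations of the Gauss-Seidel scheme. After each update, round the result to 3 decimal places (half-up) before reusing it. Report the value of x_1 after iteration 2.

0.515

Iteration 1:
  x_1 = (11 - (-4)·-2.000 - (-3)·1.000 - (-3)·-1.000) / (13) = 0.231
  x_2 = (-9 - (1)·0.231 - (-3)·1.000 - (-1)·-1.000) / (6) = -1.205
  x_3 = (-7 - (-3)·0.231 - (-3)·-1.205 - (2.2)·-1.000) / (12.2) = -0.633
  x_4 = (5 - (3)·0.231 - (3)·-1.205 - (3.9)·-0.633) / (12.9) = 0.805
Iteration 2:
  x_1 = (11 - (-4)·-1.205 - (-3)·-0.633 - (-3)·0.805) / (13) = 0.515
  x_2 = (-9 - (1)·0.515 - (-3)·-0.633 - (-1)·0.805) / (6) = -1.768
  x_3 = (-7 - (-3)·0.515 - (-3)·-1.768 - (2.2)·0.805) / (12.2) = -1.027
  x_4 = (5 - (3)·0.515 - (3)·-1.768 - (3.9)·-1.027) / (12.9) = 0.989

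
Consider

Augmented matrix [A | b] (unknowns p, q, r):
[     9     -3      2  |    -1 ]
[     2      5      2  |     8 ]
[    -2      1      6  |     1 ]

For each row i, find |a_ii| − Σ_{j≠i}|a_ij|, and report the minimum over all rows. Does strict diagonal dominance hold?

row 1: |9| − (3+2) = 4
row 2: |5| − (2+2) = 1
row 3: |6| − (2+1) = 3
minimum over rows = 1 → strictly diagonally dominant (convergence guaranteed)

1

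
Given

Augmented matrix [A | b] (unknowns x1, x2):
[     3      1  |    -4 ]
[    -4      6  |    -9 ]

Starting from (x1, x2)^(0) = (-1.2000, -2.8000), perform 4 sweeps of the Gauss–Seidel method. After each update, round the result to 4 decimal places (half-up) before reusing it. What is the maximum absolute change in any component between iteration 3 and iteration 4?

Iteration 1:
  x1 = (-4 - (1)·-2.8000) / (3) = -0.4000
  x2 = (-9 - (-4)·-0.4000) / (6) = -1.7667
Iteration 2:
  x1 = (-4 - (1)·-1.7667) / (3) = -0.7444
  x2 = (-9 - (-4)·-0.7444) / (6) = -1.9963
Iteration 3:
  x1 = (-4 - (1)·-1.9963) / (3) = -0.6679
  x2 = (-9 - (-4)·-0.6679) / (6) = -1.9453
Iteration 4:
  x1 = (-4 - (1)·-1.9453) / (3) = -0.6849
  x2 = (-9 - (-4)·-0.6849) / (6) = -1.9566
Change: (-0.0170, -0.0113) → max |·| = 0.0170

0.0170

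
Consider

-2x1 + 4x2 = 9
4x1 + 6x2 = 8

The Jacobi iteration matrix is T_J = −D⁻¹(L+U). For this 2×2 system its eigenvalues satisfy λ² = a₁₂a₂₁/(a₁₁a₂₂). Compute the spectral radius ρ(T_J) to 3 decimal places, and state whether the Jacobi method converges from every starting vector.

1.155

a₁₂a₂₁/(a₁₁a₂₂) = (4)·(4) / ((-2)·(6)) = -1.333333
ρ = √|-1.333333| = √1.333333 = 1.155
ρ > 1, so Jacobi diverges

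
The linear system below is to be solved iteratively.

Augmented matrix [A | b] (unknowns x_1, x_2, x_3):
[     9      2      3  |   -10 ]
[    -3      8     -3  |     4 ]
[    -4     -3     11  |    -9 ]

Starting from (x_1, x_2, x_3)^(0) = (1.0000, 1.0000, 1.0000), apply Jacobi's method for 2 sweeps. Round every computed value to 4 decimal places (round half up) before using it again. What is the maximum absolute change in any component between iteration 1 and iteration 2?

1.4432

Iteration 1:
  x_1 = (-10 - (2)·1.0000 - (3)·1.0000) / (9) = -1.6667
  x_2 = (4 - (-3)·1.0000 - (-3)·1.0000) / (8) = 1.2500
  x_3 = (-9 - (-4)·1.0000 - (-3)·1.0000) / (11) = -0.1818
Iteration 2:
  x_1 = (-10 - (2)·1.2500 - (3)·-0.1818) / (9) = -1.3283
  x_2 = (4 - (-3)·-1.6667 - (-3)·-0.1818) / (8) = -0.1932
  x_3 = (-9 - (-4)·-1.6667 - (-3)·1.2500) / (11) = -1.0833
Change: (0.3384, -1.4432, -0.9015) → max |·| = 1.4432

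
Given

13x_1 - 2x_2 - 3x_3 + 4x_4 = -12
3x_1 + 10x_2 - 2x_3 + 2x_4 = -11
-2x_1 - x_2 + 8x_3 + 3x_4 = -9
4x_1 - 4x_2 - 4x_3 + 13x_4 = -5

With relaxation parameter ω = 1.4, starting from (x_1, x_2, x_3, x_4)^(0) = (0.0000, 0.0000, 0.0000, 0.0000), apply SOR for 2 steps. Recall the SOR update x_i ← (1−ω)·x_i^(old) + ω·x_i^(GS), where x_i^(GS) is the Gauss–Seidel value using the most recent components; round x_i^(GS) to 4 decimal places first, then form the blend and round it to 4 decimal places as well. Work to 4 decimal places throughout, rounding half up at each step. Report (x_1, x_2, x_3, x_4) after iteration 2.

(-1.1158, -0.9083, -0.5299, -0.1334)

Iteration 1:
  x_1: GS value = (-12 - (-2)·0.0000 - (-3)·0.0000 - (4)·0.0000) / (13) = -0.9231;  x_1 ← (1−ω)·0.0000 + ω·-0.9231 = -1.2923
  x_2: GS value = (-11 - (3)·-1.2923 - (-2)·0.0000 - (2)·0.0000) / (10) = -0.7123;  x_2 ← (1−ω)·0.0000 + ω·-0.7123 = -0.9972
  x_3: GS value = (-9 - (-2)·-1.2923 - (-1)·-0.9972 - (3)·0.0000) / (8) = -1.5727;  x_3 ← (1−ω)·0.0000 + ω·-1.5727 = -2.2018
  x_4: GS value = (-5 - (4)·-1.2923 - (-4)·-0.9972 - (-4)·-2.2018) / (13) = -0.9713;  x_4 ← (1−ω)·0.0000 + ω·-0.9713 = -1.3598
Iteration 2:
  x_1: GS value = (-12 - (-2)·-0.9972 - (-3)·-2.2018 - (4)·-1.3598) / (13) = -1.1662;  x_1 ← (1−ω)·-1.2923 + ω·-1.1662 = -1.1158
  x_2: GS value = (-11 - (3)·-1.1158 - (-2)·-2.2018 - (2)·-1.3598) / (10) = -0.9337;  x_2 ← (1−ω)·-0.9972 + ω·-0.9337 = -0.9083
  x_3: GS value = (-9 - (-2)·-1.1158 - (-1)·-0.9083 - (3)·-1.3598) / (8) = -1.0076;  x_3 ← (1−ω)·-2.2018 + ω·-1.0076 = -0.5299
  x_4: GS value = (-5 - (4)·-1.1158 - (-4)·-0.9083 - (-4)·-0.5299) / (13) = -0.4838;  x_4 ← (1−ω)·-1.3598 + ω·-0.4838 = -0.1334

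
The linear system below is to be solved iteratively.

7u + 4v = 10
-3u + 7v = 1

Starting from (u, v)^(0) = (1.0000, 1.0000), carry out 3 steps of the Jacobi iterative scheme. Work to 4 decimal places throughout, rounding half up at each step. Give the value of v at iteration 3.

Iteration 1:
  u = (10 - (4)·1.0000) / (7) = 0.8571
  v = (1 - (-3)·1.0000) / (7) = 0.5714
Iteration 2:
  u = (10 - (4)·0.5714) / (7) = 1.1021
  v = (1 - (-3)·0.8571) / (7) = 0.5102
Iteration 3:
  u = (10 - (4)·0.5102) / (7) = 1.1370
  v = (1 - (-3)·1.1021) / (7) = 0.6152

0.6152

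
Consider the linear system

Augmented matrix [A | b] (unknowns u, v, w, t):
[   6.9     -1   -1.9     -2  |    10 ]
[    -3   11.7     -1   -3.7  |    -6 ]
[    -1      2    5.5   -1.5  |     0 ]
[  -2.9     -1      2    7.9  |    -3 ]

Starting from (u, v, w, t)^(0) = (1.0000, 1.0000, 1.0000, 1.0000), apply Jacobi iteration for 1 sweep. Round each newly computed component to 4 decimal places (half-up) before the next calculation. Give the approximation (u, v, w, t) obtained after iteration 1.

(2.1594, 0.1453, 0.0909, -0.1392)

Iteration 1:
  u = (10 - (-1)·1.0000 - (-1.9)·1.0000 - (-2)·1.0000) / (6.9) = 2.1594
  v = (-6 - (-3)·1.0000 - (-1)·1.0000 - (-3.7)·1.0000) / (11.7) = 0.1453
  w = (0 - (-1)·1.0000 - (2)·1.0000 - (-1.5)·1.0000) / (5.5) = 0.0909
  t = (-3 - (-2.9)·1.0000 - (-1)·1.0000 - (2)·1.0000) / (7.9) = -0.1392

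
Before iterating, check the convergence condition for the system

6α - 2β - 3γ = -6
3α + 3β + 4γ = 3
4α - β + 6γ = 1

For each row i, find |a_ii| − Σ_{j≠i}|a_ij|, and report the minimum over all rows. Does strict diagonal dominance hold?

-4

row 1: |6| − (2+3) = 1
row 2: |3| − (3+4) = -4
row 3: |6| − (4+1) = 1
minimum over rows = -4 → not strictly diagonally dominant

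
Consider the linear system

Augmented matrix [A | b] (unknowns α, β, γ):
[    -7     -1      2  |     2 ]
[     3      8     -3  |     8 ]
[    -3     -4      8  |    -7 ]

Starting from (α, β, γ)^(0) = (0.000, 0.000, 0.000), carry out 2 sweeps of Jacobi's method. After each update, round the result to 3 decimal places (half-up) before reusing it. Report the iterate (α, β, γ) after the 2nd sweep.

Iteration 1:
  α = (2 - (-1)·0.000 - (2)·0.000) / (-7) = -0.286
  β = (8 - (3)·0.000 - (-3)·0.000) / (8) = 1.000
  γ = (-7 - (-3)·0.000 - (-4)·0.000) / (8) = -0.875
Iteration 2:
  α = (2 - (-1)·1.000 - (2)·-0.875) / (-7) = -0.679
  β = (8 - (3)·-0.286 - (-3)·-0.875) / (8) = 0.779
  γ = (-7 - (-3)·-0.286 - (-4)·1.000) / (8) = -0.482

(-0.679, 0.779, -0.482)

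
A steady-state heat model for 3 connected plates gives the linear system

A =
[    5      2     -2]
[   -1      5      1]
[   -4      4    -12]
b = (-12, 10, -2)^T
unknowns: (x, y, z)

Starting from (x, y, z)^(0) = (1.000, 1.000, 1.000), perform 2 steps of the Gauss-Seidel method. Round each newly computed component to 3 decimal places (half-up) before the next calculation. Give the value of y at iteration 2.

1.246

Iteration 1:
  x = (-12 - (2)·1.000 - (-2)·1.000) / (5) = -2.400
  y = (10 - (-1)·-2.400 - (1)·1.000) / (5) = 1.320
  z = (-2 - (-4)·-2.400 - (4)·1.320) / (-12) = 1.407
Iteration 2:
  x = (-12 - (2)·1.320 - (-2)·1.407) / (5) = -2.365
  y = (10 - (-1)·-2.365 - (1)·1.407) / (5) = 1.246
  z = (-2 - (-4)·-2.365 - (4)·1.246) / (-12) = 1.370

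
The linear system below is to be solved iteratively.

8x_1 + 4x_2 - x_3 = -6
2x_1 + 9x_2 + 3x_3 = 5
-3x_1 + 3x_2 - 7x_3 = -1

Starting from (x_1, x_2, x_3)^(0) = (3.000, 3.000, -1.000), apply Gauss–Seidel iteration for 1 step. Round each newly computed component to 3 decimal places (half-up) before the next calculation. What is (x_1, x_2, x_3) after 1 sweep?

(-2.375, 1.417, 1.768)

Iteration 1:
  x_1 = (-6 - (4)·3.000 - (-1)·-1.000) / (8) = -2.375
  x_2 = (5 - (2)·-2.375 - (3)·-1.000) / (9) = 1.417
  x_3 = (-1 - (-3)·-2.375 - (3)·1.417) / (-7) = 1.768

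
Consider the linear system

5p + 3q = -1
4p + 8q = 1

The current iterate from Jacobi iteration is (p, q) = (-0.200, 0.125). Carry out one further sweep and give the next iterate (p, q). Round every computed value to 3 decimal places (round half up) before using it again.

(-0.275, 0.225)

One sweep:
  p = (-1 - (3)·0.125) / (5) = -0.275
  q = (1 - (4)·-0.200) / (8) = 0.225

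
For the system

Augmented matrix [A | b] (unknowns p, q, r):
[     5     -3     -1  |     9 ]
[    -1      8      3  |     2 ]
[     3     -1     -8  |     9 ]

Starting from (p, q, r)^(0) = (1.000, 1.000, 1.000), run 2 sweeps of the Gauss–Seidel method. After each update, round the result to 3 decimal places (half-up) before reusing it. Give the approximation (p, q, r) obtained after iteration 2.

(1.885, 0.551, -0.487)

Iteration 1:
  p = (9 - (-3)·1.000 - (-1)·1.000) / (5) = 2.600
  q = (2 - (-1)·2.600 - (3)·1.000) / (8) = 0.200
  r = (9 - (3)·2.600 - (-1)·0.200) / (-8) = -0.175
Iteration 2:
  p = (9 - (-3)·0.200 - (-1)·-0.175) / (5) = 1.885
  q = (2 - (-1)·1.885 - (3)·-0.175) / (8) = 0.551
  r = (9 - (3)·1.885 - (-1)·0.551) / (-8) = -0.487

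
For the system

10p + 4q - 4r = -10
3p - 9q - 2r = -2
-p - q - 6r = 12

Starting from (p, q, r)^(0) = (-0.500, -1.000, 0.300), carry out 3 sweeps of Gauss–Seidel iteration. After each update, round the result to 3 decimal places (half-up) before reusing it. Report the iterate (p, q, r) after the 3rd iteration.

(-1.710, 0.034, -1.721)

Iteration 1:
  p = (-10 - (4)·-1.000 - (-4)·0.300) / (10) = -0.480
  q = (-2 - (3)·-0.480 - (-2)·0.300) / (-9) = -0.004
  r = (12 - (-1)·-0.480 - (-1)·-0.004) / (-6) = -1.919
Iteration 2:
  p = (-10 - (4)·-0.004 - (-4)·-1.919) / (10) = -1.766
  q = (-2 - (3)·-1.766 - (-2)·-1.919) / (-9) = 0.060
  r = (12 - (-1)·-1.766 - (-1)·0.060) / (-6) = -1.716
Iteration 3:
  p = (-10 - (4)·0.060 - (-4)·-1.716) / (10) = -1.710
  q = (-2 - (3)·-1.710 - (-2)·-1.716) / (-9) = 0.034
  r = (12 - (-1)·-1.710 - (-1)·0.034) / (-6) = -1.721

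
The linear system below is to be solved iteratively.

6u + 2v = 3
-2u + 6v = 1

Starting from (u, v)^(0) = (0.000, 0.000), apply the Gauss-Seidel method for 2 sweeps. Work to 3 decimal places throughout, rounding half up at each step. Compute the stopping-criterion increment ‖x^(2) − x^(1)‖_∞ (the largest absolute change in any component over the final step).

Iteration 1:
  u = (3 - (2)·0.000) / (6) = 0.500
  v = (1 - (-2)·0.500) / (6) = 0.333
Iteration 2:
  u = (3 - (2)·0.333) / (6) = 0.389
  v = (1 - (-2)·0.389) / (6) = 0.296
Change: (-0.111, -0.037) → max |·| = 0.111

0.111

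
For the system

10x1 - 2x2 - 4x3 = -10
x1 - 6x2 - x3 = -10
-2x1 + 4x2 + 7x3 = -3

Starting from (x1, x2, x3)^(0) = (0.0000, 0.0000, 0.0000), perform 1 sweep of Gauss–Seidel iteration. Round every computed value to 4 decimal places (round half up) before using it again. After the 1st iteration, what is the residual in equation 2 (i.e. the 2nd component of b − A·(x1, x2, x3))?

Iteration 1:
  x1 = (-10 - (-2)·0.0000 - (-4)·0.0000) / (10) = -1.0000
  x2 = (-10 - (1)·-1.0000 - (-1)·0.0000) / (-6) = 1.5000
  x3 = (-3 - (-2)·-1.0000 - (4)·1.5000) / (7) = -1.5714
Residual b − A·x = (-3.2856, -1.5714, -0.0002)

-1.5714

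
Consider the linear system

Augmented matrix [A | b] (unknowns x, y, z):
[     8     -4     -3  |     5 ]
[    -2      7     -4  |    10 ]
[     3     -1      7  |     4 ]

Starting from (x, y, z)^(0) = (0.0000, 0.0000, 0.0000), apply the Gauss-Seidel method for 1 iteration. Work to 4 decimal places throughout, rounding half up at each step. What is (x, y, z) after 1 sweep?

Iteration 1:
  x = (5 - (-4)·0.0000 - (-3)·0.0000) / (8) = 0.6250
  y = (10 - (-2)·0.6250 - (-4)·0.0000) / (7) = 1.6071
  z = (4 - (3)·0.6250 - (-1)·1.6071) / (7) = 0.5332

(0.6250, 1.6071, 0.5332)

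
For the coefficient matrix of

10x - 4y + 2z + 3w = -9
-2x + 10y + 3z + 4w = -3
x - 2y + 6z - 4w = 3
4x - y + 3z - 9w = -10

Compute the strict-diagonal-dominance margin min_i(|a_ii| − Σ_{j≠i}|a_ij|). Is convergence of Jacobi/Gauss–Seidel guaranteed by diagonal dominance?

-1

row 1: |10| − (4+2+3) = 1
row 2: |10| − (2+3+4) = 1
row 3: |6| − (1+2+4) = -1
row 4: |-9| − (4+1+3) = 1
minimum over rows = -1 → not strictly diagonally dominant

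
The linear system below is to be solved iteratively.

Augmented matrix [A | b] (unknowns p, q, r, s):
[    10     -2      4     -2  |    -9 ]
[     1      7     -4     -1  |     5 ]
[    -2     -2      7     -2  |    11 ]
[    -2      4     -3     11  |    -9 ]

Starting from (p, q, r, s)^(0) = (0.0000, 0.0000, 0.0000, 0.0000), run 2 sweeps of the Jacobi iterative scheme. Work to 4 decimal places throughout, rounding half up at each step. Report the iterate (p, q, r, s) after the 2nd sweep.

(-1.5493, 1.6239, 1.2846, -0.8130)

Iteration 1:
  p = (-9 - (-2)·0.0000 - (4)·0.0000 - (-2)·0.0000) / (10) = -0.9000
  q = (5 - (1)·0.0000 - (-4)·0.0000 - (-1)·0.0000) / (7) = 0.7143
  r = (11 - (-2)·0.0000 - (-2)·0.0000 - (-2)·0.0000) / (7) = 1.5714
  s = (-9 - (-2)·0.0000 - (4)·0.0000 - (-3)·0.0000) / (11) = -0.8182
Iteration 2:
  p = (-9 - (-2)·0.7143 - (4)·1.5714 - (-2)·-0.8182) / (10) = -1.5493
  q = (5 - (1)·-0.9000 - (-4)·1.5714 - (-1)·-0.8182) / (7) = 1.6239
  r = (11 - (-2)·-0.9000 - (-2)·0.7143 - (-2)·-0.8182) / (7) = 1.2846
  s = (-9 - (-2)·-0.9000 - (4)·0.7143 - (-3)·1.5714) / (11) = -0.8130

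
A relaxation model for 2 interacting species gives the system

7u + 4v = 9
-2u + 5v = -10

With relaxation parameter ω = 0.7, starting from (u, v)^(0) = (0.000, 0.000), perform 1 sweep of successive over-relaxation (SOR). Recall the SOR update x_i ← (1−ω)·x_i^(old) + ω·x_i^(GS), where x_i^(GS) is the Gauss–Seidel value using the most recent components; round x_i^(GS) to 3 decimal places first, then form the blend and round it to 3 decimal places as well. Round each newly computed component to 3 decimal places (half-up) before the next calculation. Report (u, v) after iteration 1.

Iteration 1:
  u: GS value = (9 - (4)·0.000) / (7) = 1.286;  u ← (1−ω)·0.000 + ω·1.286 = 0.900
  v: GS value = (-10 - (-2)·0.900) / (5) = -1.640;  v ← (1−ω)·0.000 + ω·-1.640 = -1.148

(0.900, -1.148)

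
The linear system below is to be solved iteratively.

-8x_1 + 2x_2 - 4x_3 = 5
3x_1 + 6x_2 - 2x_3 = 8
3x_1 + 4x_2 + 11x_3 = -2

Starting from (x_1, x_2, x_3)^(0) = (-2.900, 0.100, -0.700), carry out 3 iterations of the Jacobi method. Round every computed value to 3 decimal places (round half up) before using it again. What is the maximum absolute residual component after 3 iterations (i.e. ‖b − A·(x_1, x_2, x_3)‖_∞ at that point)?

Iteration 1:
  x_1 = (5 - (2)·0.100 - (-4)·-0.700) / (-8) = -0.250
  x_2 = (8 - (3)·-2.900 - (-2)·-0.700) / (6) = 2.550
  x_3 = (-2 - (3)·-2.900 - (4)·0.100) / (11) = 0.573
Iteration 2:
  x_1 = (5 - (2)·2.550 - (-4)·0.573) / (-8) = -0.274
  x_2 = (8 - (3)·-0.250 - (-2)·0.573) / (6) = 1.649
  x_3 = (-2 - (3)·-0.250 - (4)·2.550) / (11) = -1.041
Iteration 3:
  x_1 = (5 - (2)·1.649 - (-4)·-1.041) / (-8) = 0.308
  x_2 = (8 - (3)·-0.274 - (-2)·-1.041) / (6) = 1.123
  x_3 = (-2 - (3)·-0.274 - (4)·1.649) / (11) = -0.707
Residual b − A·x = (2.390, -1.076, 0.361); ∞-norm = 2.390

2.390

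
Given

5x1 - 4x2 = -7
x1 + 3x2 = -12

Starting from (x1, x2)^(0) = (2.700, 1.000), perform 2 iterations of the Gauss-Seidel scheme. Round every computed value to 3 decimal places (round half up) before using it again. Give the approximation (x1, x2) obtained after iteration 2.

(-4.440, -2.520)

Iteration 1:
  x1 = (-7 - (-4)·1.000) / (5) = -0.600
  x2 = (-12 - (1)·-0.600) / (3) = -3.800
Iteration 2:
  x1 = (-7 - (-4)·-3.800) / (5) = -4.440
  x2 = (-12 - (1)·-4.440) / (3) = -2.520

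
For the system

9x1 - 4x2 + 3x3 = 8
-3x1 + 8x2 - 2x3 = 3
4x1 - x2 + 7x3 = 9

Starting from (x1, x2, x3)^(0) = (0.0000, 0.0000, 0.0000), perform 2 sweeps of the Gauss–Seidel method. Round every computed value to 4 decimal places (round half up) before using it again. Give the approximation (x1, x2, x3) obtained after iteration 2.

(0.9107, 0.9363, 0.8991)

Iteration 1:
  x1 = (8 - (-4)·0.0000 - (3)·0.0000) / (9) = 0.8889
  x2 = (3 - (-3)·0.8889 - (-2)·0.0000) / (8) = 0.7083
  x3 = (9 - (4)·0.8889 - (-1)·0.7083) / (7) = 0.8790
Iteration 2:
  x1 = (8 - (-4)·0.7083 - (3)·0.8790) / (9) = 0.9107
  x2 = (3 - (-3)·0.9107 - (-2)·0.8790) / (8) = 0.9363
  x3 = (9 - (4)·0.9107 - (-1)·0.9363) / (7) = 0.8991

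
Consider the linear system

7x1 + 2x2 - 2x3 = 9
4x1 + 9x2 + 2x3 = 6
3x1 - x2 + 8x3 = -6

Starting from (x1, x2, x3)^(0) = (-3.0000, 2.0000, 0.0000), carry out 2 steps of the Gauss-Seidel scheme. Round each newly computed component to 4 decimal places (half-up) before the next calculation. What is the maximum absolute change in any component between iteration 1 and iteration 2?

Iteration 1:
  x1 = (9 - (2)·2.0000 - (-2)·0.0000) / (7) = 0.7143
  x2 = (6 - (4)·0.7143 - (2)·0.0000) / (9) = 0.3492
  x3 = (-6 - (3)·0.7143 - (-1)·0.3492) / (8) = -0.9742
Iteration 2:
  x1 = (9 - (2)·0.3492 - (-2)·-0.9742) / (7) = 0.9076
  x2 = (6 - (4)·0.9076 - (2)·-0.9742) / (9) = 0.4798
  x3 = (-6 - (3)·0.9076 - (-1)·0.4798) / (8) = -1.0304
Change: (0.1933, 0.1306, -0.0562) → max |·| = 0.1933

0.1933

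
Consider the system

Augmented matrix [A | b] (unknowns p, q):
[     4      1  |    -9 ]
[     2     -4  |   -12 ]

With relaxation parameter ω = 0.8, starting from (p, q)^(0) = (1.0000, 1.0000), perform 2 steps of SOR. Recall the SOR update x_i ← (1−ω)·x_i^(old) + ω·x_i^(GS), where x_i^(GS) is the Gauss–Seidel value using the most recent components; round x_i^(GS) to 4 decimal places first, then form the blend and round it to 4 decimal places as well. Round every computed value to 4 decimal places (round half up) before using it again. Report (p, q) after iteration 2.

Iteration 1:
  p: GS value = (-9 - (1)·1.0000) / (4) = -2.5000;  p ← (1−ω)·1.0000 + ω·-2.5000 = -1.8000
  q: GS value = (-12 - (2)·-1.8000) / (-4) = 2.1000;  q ← (1−ω)·1.0000 + ω·2.1000 = 1.8800
Iteration 2:
  p: GS value = (-9 - (1)·1.8800) / (4) = -2.7200;  p ← (1−ω)·-1.8000 + ω·-2.7200 = -2.5360
  q: GS value = (-12 - (2)·-2.5360) / (-4) = 1.7320;  q ← (1−ω)·1.8800 + ω·1.7320 = 1.7616

(-2.5360, 1.7616)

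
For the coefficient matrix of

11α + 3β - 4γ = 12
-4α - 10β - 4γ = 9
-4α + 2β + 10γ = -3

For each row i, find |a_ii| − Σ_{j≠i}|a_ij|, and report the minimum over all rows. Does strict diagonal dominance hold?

2

row 1: |11| − (3+4) = 4
row 2: |-10| − (4+4) = 2
row 3: |10| − (4+2) = 4
minimum over rows = 2 → strictly diagonally dominant (convergence guaranteed)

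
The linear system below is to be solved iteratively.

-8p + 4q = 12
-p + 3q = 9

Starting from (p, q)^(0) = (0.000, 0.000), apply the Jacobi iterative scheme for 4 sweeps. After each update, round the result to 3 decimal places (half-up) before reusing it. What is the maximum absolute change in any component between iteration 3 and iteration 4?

0.250

Iteration 1:
  p = (12 - (4)·0.000) / (-8) = -1.500
  q = (9 - (-1)·0.000) / (3) = 3.000
Iteration 2:
  p = (12 - (4)·3.000) / (-8) = 0.000
  q = (9 - (-1)·-1.500) / (3) = 2.500
Iteration 3:
  p = (12 - (4)·2.500) / (-8) = -0.250
  q = (9 - (-1)·0.000) / (3) = 3.000
Iteration 4:
  p = (12 - (4)·3.000) / (-8) = 0.000
  q = (9 - (-1)·-0.250) / (3) = 2.917
Change: (0.250, -0.083) → max |·| = 0.250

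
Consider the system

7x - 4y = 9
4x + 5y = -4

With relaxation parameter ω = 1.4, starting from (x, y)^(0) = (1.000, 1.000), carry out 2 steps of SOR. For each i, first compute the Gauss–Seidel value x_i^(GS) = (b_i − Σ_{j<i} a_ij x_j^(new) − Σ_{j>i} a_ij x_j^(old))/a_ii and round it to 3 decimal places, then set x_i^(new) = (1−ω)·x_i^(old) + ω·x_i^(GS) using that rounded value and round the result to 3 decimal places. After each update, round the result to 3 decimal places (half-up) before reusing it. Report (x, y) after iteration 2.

(-2.267, 3.013)

Iteration 1:
  x: GS value = (9 - (-4)·1.000) / (7) = 1.857;  x ← (1−ω)·1.000 + ω·1.857 = 2.200
  y: GS value = (-4 - (4)·2.200) / (5) = -2.560;  y ← (1−ω)·1.000 + ω·-2.560 = -3.984
Iteration 2:
  x: GS value = (9 - (-4)·-3.984) / (7) = -0.991;  x ← (1−ω)·2.200 + ω·-0.991 = -2.267
  y: GS value = (-4 - (4)·-2.267) / (5) = 1.014;  y ← (1−ω)·-3.984 + ω·1.014 = 3.013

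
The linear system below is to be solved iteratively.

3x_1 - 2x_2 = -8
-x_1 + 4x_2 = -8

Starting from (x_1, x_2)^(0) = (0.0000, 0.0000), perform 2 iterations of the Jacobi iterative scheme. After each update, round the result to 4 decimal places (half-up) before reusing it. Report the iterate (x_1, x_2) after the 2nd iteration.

(-4.0000, -2.6667)

Iteration 1:
  x_1 = (-8 - (-2)·0.0000) / (3) = -2.6667
  x_2 = (-8 - (-1)·0.0000) / (4) = -2.0000
Iteration 2:
  x_1 = (-8 - (-2)·-2.0000) / (3) = -4.0000
  x_2 = (-8 - (-1)·-2.6667) / (4) = -2.6667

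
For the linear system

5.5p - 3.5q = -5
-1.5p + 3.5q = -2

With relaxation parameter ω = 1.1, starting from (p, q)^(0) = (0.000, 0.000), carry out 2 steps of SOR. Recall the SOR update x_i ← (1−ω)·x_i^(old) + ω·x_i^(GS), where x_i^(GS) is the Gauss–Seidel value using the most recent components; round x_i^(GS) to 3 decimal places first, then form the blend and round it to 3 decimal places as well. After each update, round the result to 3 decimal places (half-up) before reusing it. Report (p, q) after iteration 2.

Iteration 1:
  p: GS value = (-5 - (-3.5)·0.000) / (5.5) = -0.909;  p ← (1−ω)·0.000 + ω·-0.909 = -1.000
  q: GS value = (-2 - (-1.5)·-1.000) / (3.5) = -1.000;  q ← (1−ω)·0.000 + ω·-1.000 = -1.100
Iteration 2:
  p: GS value = (-5 - (-3.5)·-1.100) / (5.5) = -1.609;  p ← (1−ω)·-1.000 + ω·-1.609 = -1.670
  q: GS value = (-2 - (-1.5)·-1.670) / (3.5) = -1.287;  q ← (1−ω)·-1.100 + ω·-1.287 = -1.306

(-1.670, -1.306)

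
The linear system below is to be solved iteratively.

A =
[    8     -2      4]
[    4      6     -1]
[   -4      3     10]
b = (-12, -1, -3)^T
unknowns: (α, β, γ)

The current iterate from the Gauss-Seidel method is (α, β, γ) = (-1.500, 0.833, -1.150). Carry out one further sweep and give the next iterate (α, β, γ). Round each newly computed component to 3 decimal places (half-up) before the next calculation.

One sweep:
  α = (-12 - (-2)·0.833 - (4)·-1.150) / (8) = -0.717
  β = (-1 - (4)·-0.717 - (-1)·-1.150) / (6) = 0.120
  γ = (-3 - (-4)·-0.717 - (3)·0.120) / (10) = -0.623

(-0.717, 0.120, -0.623)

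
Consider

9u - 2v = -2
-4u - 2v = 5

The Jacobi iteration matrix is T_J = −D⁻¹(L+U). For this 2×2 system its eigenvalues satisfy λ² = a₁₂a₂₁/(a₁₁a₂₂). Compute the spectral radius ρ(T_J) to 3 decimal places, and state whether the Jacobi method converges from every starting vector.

a₁₂a₂₁/(a₁₁a₂₂) = (-2)·(-4) / ((9)·(-2)) = -0.444444
ρ = √|-0.444444| = √0.444444 = 0.667
ρ < 1, so Jacobi converges

0.667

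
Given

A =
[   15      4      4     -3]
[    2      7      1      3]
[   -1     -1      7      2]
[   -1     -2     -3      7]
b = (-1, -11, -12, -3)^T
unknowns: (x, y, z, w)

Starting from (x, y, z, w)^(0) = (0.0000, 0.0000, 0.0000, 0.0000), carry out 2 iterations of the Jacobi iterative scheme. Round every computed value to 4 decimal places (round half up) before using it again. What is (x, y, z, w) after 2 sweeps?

Iteration 1:
  x = (-1 - (4)·0.0000 - (4)·0.0000 - (-3)·0.0000) / (15) = -0.0667
  y = (-11 - (2)·0.0000 - (1)·0.0000 - (3)·0.0000) / (7) = -1.5714
  z = (-12 - (-1)·0.0000 - (-1)·0.0000 - (2)·0.0000) / (7) = -1.7143
  w = (-3 - (-1)·0.0000 - (-2)·0.0000 - (-3)·0.0000) / (7) = -0.4286
Iteration 2:
  x = (-1 - (4)·-1.5714 - (4)·-1.7143 - (-3)·-0.4286) / (15) = 0.7238
  y = (-11 - (2)·-0.0667 - (1)·-1.7143 - (3)·-0.4286) / (7) = -1.1238
  z = (-12 - (-1)·-0.0667 - (-1)·-1.5714 - (2)·-0.4286) / (7) = -1.8258
  w = (-3 - (-1)·-0.0667 - (-2)·-1.5714 - (-3)·-1.7143) / (7) = -1.6218

(0.7238, -1.1238, -1.8258, -1.6218)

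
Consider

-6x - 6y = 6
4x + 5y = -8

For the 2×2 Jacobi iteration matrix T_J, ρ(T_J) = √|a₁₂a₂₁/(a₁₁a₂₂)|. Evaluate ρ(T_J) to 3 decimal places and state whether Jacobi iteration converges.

0.894

a₁₂a₂₁/(a₁₁a₂₂) = (-6)·(4) / ((-6)·(5)) = 0.800000
ρ = √|0.800000| = √0.800000 = 0.894
ρ < 1, so Jacobi converges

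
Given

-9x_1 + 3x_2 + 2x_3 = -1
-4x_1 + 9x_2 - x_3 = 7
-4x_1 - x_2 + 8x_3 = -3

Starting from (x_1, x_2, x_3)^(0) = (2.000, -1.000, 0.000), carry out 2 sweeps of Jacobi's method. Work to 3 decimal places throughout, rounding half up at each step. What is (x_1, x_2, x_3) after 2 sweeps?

Iteration 1:
  x_1 = (-1 - (3)·-1.000 - (2)·0.000) / (-9) = -0.222
  x_2 = (7 - (-4)·2.000 - (-1)·0.000) / (9) = 1.667
  x_3 = (-3 - (-4)·2.000 - (-1)·-1.000) / (8) = 0.500
Iteration 2:
  x_1 = (-1 - (3)·1.667 - (2)·0.500) / (-9) = 0.778
  x_2 = (7 - (-4)·-0.222 - (-1)·0.500) / (9) = 0.735
  x_3 = (-3 - (-4)·-0.222 - (-1)·1.667) / (8) = -0.278

(0.778, 0.735, -0.278)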